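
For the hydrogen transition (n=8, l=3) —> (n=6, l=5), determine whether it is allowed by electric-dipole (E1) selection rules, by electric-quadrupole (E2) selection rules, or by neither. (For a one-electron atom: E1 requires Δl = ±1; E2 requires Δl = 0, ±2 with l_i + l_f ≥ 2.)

Δl = 5 − 3 = +2; l_i + l_f = 8.
E1 (Δl = ±1): not satisfied.
E2 (Δl = 0,±2, l_i+l_f ≥ 2): satisfied.

E2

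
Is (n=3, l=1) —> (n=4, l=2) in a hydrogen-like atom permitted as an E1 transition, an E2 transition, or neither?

E1

Δl = 2 − 1 = +1; l_i + l_f = 3.
E1 (Δl = ±1): satisfied.
E2 (Δl = 0,±2, l_i+l_f ≥ 2): not satisfied.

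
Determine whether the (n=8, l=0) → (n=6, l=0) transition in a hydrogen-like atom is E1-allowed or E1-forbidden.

Δl = 0 − 0 = +0; the E1 rule Δl = ±1 is ✗.
The transition is electric-dipole forbidden.

forbidden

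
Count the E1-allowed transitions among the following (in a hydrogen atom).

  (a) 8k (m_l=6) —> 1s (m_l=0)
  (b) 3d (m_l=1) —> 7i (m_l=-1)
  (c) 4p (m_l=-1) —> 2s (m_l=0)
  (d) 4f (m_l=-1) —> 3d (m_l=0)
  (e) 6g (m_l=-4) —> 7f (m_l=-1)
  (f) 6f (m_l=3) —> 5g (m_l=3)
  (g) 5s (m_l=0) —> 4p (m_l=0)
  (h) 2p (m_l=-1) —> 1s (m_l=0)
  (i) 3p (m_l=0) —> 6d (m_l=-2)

5

(a) forbidden — Δl = -7 (E1 requires Δl = ±1); Δm_l = -6 (E1 requires Δm_l = 0, ±1)
(b) forbidden — Δl = +4 (E1 requires Δl = ±1); Δm_l = -2 (E1 requires Δm_l = 0, ±1)
(c) allowed
(d) allowed
(e) forbidden — Δm_l = +3 (E1 requires Δm_l = 0, ±1)
(f) allowed
(g) allowed
(h) allowed
(i) forbidden — Δm_l = -2 (E1 requires Δm_l = 0, ±1)
Total allowed: 5 of 9.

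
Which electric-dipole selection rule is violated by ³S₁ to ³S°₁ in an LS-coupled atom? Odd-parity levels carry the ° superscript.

Initial level: S=1, L=0, J=1, parity even. Final level: S=1, L=0, J=1, parity odd.
Parity must change: even → odd — ok.
ΔS = 0: S: 1 → 1 — ok.
ΔL = 0, ±1 (not L=0↔0): L: 0 → 0, ΔL = +0 — fails.
ΔJ = 0, ±1 (not J=0↔0): J: 1 → 1, ΔJ = +0 — ok.

the L=0 ↔ L=0 exclusion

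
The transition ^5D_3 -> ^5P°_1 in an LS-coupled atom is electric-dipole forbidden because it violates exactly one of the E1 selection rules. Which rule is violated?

the ΔJ = 0, ±1 rule

ΔL = 0, ±1 (not L=0↔0): L: 2 → 1, ΔL = -1 — passes.
ΔJ = 0, ±1 (not J=0↔0): J: 3 → 1, ΔJ = -2 — fails.
Parity must change: even → odd — passes.
ΔS = 0: S: 2 → 2 — passes.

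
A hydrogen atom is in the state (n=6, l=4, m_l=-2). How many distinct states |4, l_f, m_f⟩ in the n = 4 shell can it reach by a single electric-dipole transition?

E1 requires Δl = ±1, so l_f ∈ {3, 5}; with 0 ≤ l_f ≤ n_f−1 = 3, the allowed l_f values are {3}.
For l_f = 3: m_f ∈ {m_i−1, m_i, m_i+1} ∩ [−3, 3] = {-3, -2, -1} → 3 states.
Total: 3.

3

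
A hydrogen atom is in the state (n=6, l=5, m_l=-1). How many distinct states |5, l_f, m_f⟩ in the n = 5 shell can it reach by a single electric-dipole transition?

3

E1 requires Δl = ±1, so l_f ∈ {4, 6}; with 0 ≤ l_f ≤ n_f−1 = 4, the allowed l_f values are {4}.
For l_f = 4: m_f ∈ {m_i−1, m_i, m_i+1} ∩ [−4, 4] = {-2, -1, 0} → 3 states.
Total: 3.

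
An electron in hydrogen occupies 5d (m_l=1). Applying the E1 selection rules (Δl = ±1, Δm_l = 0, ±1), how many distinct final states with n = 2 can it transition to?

E1 requires Δl = ±1, so l_f ∈ {1, 3}; with 0 ≤ l_f ≤ n_f−1 = 1, the allowed l_f values are {1}.
For l_f = 1: m_f ∈ {m_i−1, m_i, m_i+1} ∩ [−1, 1] = {0, 1} → 2 states.
Total: 2.

2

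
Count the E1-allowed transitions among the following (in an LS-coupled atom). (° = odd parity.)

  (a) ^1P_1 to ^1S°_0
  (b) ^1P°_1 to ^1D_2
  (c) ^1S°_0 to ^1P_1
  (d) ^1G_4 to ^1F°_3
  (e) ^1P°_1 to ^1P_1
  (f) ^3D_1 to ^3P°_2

(a) allowed
(b) allowed
(c) allowed
(d) allowed
(e) allowed
(f) allowed
Total allowed: 6 of 6.

6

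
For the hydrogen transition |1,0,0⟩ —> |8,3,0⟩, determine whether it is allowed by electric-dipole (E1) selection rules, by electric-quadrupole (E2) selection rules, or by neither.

Δl = 3 − 0 = +3; l_i + l_f = 3.
Δm_l = +0.
E1 (Δl = ±1, |Δm_l| ≤ 1): not satisfied.
E2 (Δl = 0,±2, l_i+l_f ≥ 2, |Δm_l| ≤ 2): not satisfied.

neither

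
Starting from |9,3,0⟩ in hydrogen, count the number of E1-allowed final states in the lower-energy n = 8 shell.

E1 requires Δl = ±1, so l_f ∈ {2, 4}; with 0 ≤ l_f ≤ n_f−1 = 7, the allowed l_f values are {2, 4}.
For l_f = 2: m_f ∈ {m_i−1, m_i, m_i+1} ∩ [−2, 2] = {-1, 0, 1} → 3 states.
For l_f = 4: m_f ∈ {m_i−1, m_i, m_i+1} ∩ [−4, 4] = {-1, 0, 1} → 3 states.
Total: 6.

6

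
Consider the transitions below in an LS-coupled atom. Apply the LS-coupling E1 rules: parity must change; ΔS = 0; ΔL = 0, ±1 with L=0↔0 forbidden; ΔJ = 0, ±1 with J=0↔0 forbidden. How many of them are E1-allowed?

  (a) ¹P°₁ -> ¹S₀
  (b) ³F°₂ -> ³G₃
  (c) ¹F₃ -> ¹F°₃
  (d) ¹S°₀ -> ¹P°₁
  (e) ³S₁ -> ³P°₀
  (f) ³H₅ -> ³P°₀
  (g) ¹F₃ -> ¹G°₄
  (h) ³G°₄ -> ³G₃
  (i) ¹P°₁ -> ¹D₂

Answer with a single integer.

7

(a) allowed
(b) allowed
(c) allowed
(d) forbidden (parity fails)
(e) allowed
(f) forbidden (ΔL, ΔJ fail)
(g) allowed
(h) allowed
(i) allowed
Total allowed: 7 of 9.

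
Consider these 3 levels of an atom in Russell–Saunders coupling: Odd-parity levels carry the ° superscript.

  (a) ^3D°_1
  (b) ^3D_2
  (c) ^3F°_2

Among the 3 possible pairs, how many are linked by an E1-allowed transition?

(a)–(b): allowed.
(a)–(c): forbidden (parity).
(b)–(c): allowed.
Allowed pairs: 2 of 3.

2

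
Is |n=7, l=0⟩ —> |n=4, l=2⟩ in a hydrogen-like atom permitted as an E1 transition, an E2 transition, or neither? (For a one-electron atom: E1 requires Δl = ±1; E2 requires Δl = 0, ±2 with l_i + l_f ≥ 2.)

Δl = 2 − 0 = +2; l_i + l_f = 2.
E1 (Δl = ±1): not satisfied.
E2 (Δl = 0,±2, l_i+l_f ≥ 2): satisfied.

E2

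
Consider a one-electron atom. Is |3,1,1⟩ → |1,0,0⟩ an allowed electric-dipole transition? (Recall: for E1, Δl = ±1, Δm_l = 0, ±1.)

Δl = 0 − 1 = -1; the E1 rule Δl = ±1 is satisfied.
m_l: 1 → 0 (Δm_l = -1). |Δm_l| ≤ 1 satisfied.
All E1 selection rules are satisfied.

allowed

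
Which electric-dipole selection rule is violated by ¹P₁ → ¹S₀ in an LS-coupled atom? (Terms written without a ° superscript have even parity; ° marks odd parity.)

Reading off the term symbols: S 0→0, L 1→0, J 1→0, parity even→even.
ΔL = 0, ±1 (not L=0↔0): L: 1 → 0, ΔL = -1 — ok.
ΔS = 0: S: 0 → 0 — ok.
ΔJ = 0, ±1 (not J=0↔0): J: 1 → 0, ΔJ = -1 — ok.
Parity must change: even → even — fails.

parity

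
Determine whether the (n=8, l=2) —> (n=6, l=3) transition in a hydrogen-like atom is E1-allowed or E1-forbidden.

Initial l = 2, final l = 3, so Δl = +1. E1 requires Δl = ±1: passes.
All E1 selection rules are satisfied.

allowed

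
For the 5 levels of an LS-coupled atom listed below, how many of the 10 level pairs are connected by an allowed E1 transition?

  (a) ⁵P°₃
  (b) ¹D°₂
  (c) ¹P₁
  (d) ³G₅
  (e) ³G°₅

2

(a)–(b): forbidden (parity, ΔS).
(a)–(c): forbidden (ΔS, ΔJ).
(a)–(d): forbidden (ΔS, ΔL, ΔJ).
(a)–(e): forbidden (parity, ΔS, ΔL, ΔJ).
(b)–(c): allowed.
(b)–(d): forbidden (ΔS, ΔL, ΔJ).
(b)–(e): forbidden (parity, ΔS, ΔL, ΔJ).
(c)–(d): forbidden (parity, ΔS, ΔL, ΔJ).
(c)–(e): forbidden (ΔS, ΔL, ΔJ).
(d)–(e): allowed.
Allowed pairs: 2 of 10.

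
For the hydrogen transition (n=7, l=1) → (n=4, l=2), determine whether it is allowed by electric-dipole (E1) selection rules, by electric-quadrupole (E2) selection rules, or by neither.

E1

Δl = 2 − 1 = +1; l_i + l_f = 3.
E1 (Δl = ±1): satisfied.
E2 (Δl = 0,±2, l_i+l_f ≥ 2): not satisfied.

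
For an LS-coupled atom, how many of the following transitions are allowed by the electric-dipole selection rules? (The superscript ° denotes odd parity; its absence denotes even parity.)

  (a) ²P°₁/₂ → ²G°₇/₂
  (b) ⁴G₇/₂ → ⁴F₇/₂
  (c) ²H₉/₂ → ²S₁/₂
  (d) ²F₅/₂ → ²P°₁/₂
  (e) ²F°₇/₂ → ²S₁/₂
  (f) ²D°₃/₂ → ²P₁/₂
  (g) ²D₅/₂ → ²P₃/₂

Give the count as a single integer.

(a) forbidden (parity, ΔL, ΔJ fail)
(b) forbidden (parity fails)
(c) forbidden (parity, ΔL, ΔJ fail)
(d) forbidden (ΔL, ΔJ fail)
(e) forbidden (ΔL, ΔJ fail)
(f) allowed
(g) forbidden (parity fails)
Total allowed: 1 of 7.

1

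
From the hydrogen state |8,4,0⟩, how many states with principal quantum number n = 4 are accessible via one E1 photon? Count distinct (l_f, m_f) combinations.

3

E1 requires Δl = ±1, so l_f ∈ {3, 5}; with 0 ≤ l_f ≤ n_f−1 = 3, the allowed l_f values are {3}.
For l_f = 3: m_f ∈ {m_i−1, m_i, m_i+1} ∩ [−3, 3] = {-1, 0, 1} → 3 states.
Total: 3.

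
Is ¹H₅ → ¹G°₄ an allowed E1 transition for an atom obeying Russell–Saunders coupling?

allowed

Reading off the term symbols: S 0→0, L 5→4, J 5→4, parity even→odd.
Parity must change: even → odd — satisfied.
ΔS = 0: S: 0 → 0 — satisfied.
ΔL = 0, ±1 (not L=0↔0): L: 5 → 4, ΔL = -1 — satisfied.
ΔJ = 0, ±1 (not J=0↔0): J: 5 → 4, ΔJ = -1 — satisfied.
All four E1 rules are satisfied.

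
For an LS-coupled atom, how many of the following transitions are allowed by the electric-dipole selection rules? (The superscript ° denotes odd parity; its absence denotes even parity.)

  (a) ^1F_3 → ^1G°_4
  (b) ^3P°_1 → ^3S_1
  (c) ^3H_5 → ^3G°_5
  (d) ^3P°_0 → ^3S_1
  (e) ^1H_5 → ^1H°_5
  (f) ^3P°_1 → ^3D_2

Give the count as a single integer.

(a) allowed
(b) allowed
(c) allowed
(d) allowed
(e) allowed
(f) allowed
Total allowed: 6 of 6.

6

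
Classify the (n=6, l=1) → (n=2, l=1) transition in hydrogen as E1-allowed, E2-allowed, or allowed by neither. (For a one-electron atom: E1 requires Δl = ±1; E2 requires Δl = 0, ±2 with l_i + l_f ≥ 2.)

Δl = 1 − 1 = +0; l_i + l_f = 2.
E1 (Δl = ±1): not satisfied.
E2 (Δl = 0,±2, l_i+l_f ≥ 2): satisfied.

E2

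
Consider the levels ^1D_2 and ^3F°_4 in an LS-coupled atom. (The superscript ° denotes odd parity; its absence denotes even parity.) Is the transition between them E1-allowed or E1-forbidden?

Reading off the term symbols: S 0→1, L 2→3, J 2→4, parity even→odd.
Parity must change: even → odd — ok.
ΔS = 0: S: 0 → 1 — fails.
ΔL = 0, ±1 (not L=0↔0): L: 2 → 3, ΔL = +1 — ok.
ΔJ = 0, ±1 (not J=0↔0): J: 2 → 4, ΔJ = +2 — fails.
Rule(s) violated: ΔS, ΔJ.

forbidden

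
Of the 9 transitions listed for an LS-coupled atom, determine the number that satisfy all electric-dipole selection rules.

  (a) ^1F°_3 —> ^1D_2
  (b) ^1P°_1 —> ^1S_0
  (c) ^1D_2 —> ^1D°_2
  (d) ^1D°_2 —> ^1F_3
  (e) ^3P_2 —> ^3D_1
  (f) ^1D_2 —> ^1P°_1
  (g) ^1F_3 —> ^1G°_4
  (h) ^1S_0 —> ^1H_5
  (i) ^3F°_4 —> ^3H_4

(a) allowed
(b) allowed
(c) allowed
(d) allowed
(e) forbidden (parity fails)
(f) allowed
(g) allowed
(h) forbidden (parity, ΔL, ΔJ fail)
(i) forbidden (ΔL fails)
Total allowed: 6 of 9.

6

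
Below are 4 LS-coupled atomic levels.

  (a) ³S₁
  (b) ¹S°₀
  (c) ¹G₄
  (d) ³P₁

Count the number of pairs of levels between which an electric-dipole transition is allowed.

0

(a)–(b): forbidden (ΔS, ΔL).
(a)–(c): forbidden (parity, ΔS, ΔL, ΔJ).
(a)–(d): forbidden (parity).
(b)–(c): forbidden (ΔL, ΔJ).
(b)–(d): forbidden (ΔS).
(c)–(d): forbidden (parity, ΔS, ΔL, ΔJ).
Allowed pairs: 0 of 6.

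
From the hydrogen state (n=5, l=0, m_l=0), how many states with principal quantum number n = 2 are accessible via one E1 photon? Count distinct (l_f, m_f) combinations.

E1 requires Δl = ±1, so l_f ∈ {-1, 1}; with 0 ≤ l_f ≤ n_f−1 = 1, the allowed l_f values are {1}.
For l_f = 1: m_f ∈ {m_i−1, m_i, m_i+1} ∩ [−1, 1] = {-1, 0, 1} → 3 states.
Total: 3.

3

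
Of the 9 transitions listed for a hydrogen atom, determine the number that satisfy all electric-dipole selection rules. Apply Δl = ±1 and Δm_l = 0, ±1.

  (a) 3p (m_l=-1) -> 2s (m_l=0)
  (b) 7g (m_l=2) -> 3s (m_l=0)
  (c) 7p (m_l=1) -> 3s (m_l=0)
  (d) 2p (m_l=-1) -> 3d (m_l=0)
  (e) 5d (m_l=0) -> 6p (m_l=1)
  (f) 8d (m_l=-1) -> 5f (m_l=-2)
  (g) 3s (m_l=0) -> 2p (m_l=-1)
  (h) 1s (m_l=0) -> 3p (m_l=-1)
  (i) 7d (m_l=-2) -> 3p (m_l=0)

(a) allowed
(b) forbidden — Δl = -4 (E1 requires Δl = ±1); Δm_l = -2 (E1 requires Δm_l = 0, ±1)
(c) allowed
(d) allowed
(e) allowed
(f) allowed
(g) allowed
(h) allowed
(i) forbidden — Δm_l = +2 (E1 requires Δm_l = 0, ±1)
Total allowed: 7 of 9.

7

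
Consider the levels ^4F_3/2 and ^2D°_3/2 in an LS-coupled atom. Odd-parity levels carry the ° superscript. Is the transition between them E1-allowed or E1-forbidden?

forbidden

Parity must change: even → odd — ✓.
ΔS = 0: S: 3/2 → 1/2 — ✗.
ΔL = 0, ±1 (not L=0↔0): L: 3 → 2, ΔL = -1 — ✓.
ΔJ = 0, ±1 (not J=0↔0): J: 3/2 → 3/2, ΔJ = +0 — ✓.
Rule(s) violated: ΔS.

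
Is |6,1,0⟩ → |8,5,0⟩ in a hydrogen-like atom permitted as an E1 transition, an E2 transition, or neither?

neither

Δl = 5 − 1 = +4; l_i + l_f = 6.
Δm_l = +0.
E1 (Δl = ±1, |Δm_l| ≤ 1): not satisfied.
E2 (Δl = 0,±2, l_i+l_f ≥ 2, |Δm_l| ≤ 2): not satisfied.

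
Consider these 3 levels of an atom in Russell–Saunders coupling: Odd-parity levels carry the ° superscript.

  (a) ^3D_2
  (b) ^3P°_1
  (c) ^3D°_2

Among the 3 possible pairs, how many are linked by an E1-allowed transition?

2

(a)–(b): allowed.
(a)–(c): allowed.
(b)–(c): forbidden (parity).
Allowed pairs: 2 of 3.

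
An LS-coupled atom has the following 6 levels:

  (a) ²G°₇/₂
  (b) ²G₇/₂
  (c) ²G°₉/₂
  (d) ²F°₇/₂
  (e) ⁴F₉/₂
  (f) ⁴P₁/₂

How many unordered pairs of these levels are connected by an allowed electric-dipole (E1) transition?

(a)–(b): allowed.
(a)–(c): forbidden (parity).
(a)–(d): forbidden (parity).
(a)–(e): forbidden (ΔS).
(a)–(f): forbidden (ΔS, ΔL, ΔJ).
(b)–(c): allowed.
(b)–(d): allowed.
(b)–(e): forbidden (parity, ΔS).
(b)–(f): forbidden (parity, ΔS, ΔL, ΔJ).
(c)–(d): forbidden (parity).
(c)–(e): forbidden (ΔS).
(c)–(f): forbidden (ΔS, ΔL, ΔJ).
(d)–(e): forbidden (ΔS).
(d)–(f): forbidden (ΔS, ΔL, ΔJ).
(e)–(f): forbidden (parity, ΔL, ΔJ).
Allowed pairs: 3 of 15.

3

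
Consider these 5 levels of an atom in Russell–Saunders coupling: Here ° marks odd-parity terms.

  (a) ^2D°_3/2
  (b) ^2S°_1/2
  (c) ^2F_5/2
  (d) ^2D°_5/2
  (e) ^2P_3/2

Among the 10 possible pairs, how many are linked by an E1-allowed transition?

(a)–(b): forbidden (parity, ΔL).
(a)–(c): allowed.
(a)–(d): forbidden (parity).
(a)–(e): allowed.
(b)–(c): forbidden (ΔL, ΔJ).
(b)–(d): forbidden (parity, ΔL, ΔJ).
(b)–(e): allowed.
(c)–(d): allowed.
(c)–(e): forbidden (parity, ΔL).
(d)–(e): allowed.
Allowed pairs: 5 of 10.

5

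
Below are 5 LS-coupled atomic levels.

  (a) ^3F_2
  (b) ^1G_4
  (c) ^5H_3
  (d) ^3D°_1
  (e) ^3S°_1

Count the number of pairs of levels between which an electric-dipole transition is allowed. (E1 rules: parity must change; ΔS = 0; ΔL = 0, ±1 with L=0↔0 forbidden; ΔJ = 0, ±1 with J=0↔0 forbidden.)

1

(a)–(b): forbidden (parity, ΔS, ΔJ).
(a)–(c): forbidden (parity, ΔS, ΔL).
(a)–(d): allowed.
(a)–(e): forbidden (ΔL).
(b)–(c): forbidden (parity, ΔS).
(b)–(d): forbidden (ΔS, ΔL, ΔJ).
(b)–(e): forbidden (ΔS, ΔL, ΔJ).
(c)–(d): forbidden (ΔS, ΔL, ΔJ).
(c)–(e): forbidden (ΔS, ΔL, ΔJ).
(d)–(e): forbidden (parity, ΔL).
Allowed pairs: 1 of 10.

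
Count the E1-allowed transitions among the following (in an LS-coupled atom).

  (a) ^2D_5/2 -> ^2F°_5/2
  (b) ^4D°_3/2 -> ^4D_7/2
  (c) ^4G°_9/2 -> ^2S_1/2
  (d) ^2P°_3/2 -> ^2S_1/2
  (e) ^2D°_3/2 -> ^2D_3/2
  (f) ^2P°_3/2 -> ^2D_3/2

(a) allowed
(b) forbidden (ΔJ fails)
(c) forbidden (ΔS, ΔL, ΔJ fail)
(d) allowed
(e) allowed
(f) allowed
Total allowed: 4 of 6.

4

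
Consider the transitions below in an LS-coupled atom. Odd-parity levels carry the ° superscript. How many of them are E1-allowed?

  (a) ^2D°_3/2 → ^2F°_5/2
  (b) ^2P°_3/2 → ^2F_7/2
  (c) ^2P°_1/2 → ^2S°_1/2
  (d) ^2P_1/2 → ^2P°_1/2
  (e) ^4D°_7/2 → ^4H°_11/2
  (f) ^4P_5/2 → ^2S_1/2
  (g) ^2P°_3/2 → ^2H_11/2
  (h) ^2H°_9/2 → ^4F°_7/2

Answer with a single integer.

1

(a) forbidden (parity fails)
(b) forbidden (ΔL, ΔJ fail)
(c) forbidden (parity fails)
(d) allowed
(e) forbidden (parity, ΔL, ΔJ fail)
(f) forbidden (parity, ΔS, ΔJ fail)
(g) forbidden (ΔL, ΔJ fail)
(h) forbidden (parity, ΔS, ΔL fail)
Total allowed: 1 of 8.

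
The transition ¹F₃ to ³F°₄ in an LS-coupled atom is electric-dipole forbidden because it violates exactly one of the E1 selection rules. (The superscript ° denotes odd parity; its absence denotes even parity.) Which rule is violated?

the ΔS = 0 rule

Parity must change: even → odd — satisfied.
ΔS = 0: S: 0 → 1 — violated.
ΔL = 0, ±1 (not L=0↔0): L: 3 → 3, ΔL = +0 — satisfied.
ΔJ = 0, ±1 (not J=0↔0): J: 3 → 4, ΔJ = +1 — satisfied.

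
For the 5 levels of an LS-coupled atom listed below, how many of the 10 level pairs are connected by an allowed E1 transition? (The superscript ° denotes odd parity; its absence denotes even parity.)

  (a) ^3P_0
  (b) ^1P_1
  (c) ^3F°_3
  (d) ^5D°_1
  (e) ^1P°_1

1

(a)–(b): forbidden (parity, ΔS).
(a)–(c): forbidden (ΔL, ΔJ).
(a)–(d): forbidden (ΔS).
(a)–(e): forbidden (ΔS).
(b)–(c): forbidden (ΔS, ΔL, ΔJ).
(b)–(d): forbidden (ΔS).
(b)–(e): allowed.
(c)–(d): forbidden (parity, ΔS, ΔJ).
(c)–(e): forbidden (parity, ΔS, ΔL, ΔJ).
(d)–(e): forbidden (parity, ΔS).
Allowed pairs: 1 of 10.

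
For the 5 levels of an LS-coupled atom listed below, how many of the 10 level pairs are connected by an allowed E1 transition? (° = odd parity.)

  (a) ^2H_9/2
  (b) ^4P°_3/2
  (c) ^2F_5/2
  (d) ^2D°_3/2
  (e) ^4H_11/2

(a)–(b): forbidden (ΔS, ΔL, ΔJ).
(a)–(c): forbidden (parity, ΔL, ΔJ).
(a)–(d): forbidden (ΔL, ΔJ).
(a)–(e): forbidden (parity, ΔS).
(b)–(c): forbidden (ΔS, ΔL).
(b)–(d): forbidden (parity, ΔS).
(b)–(e): forbidden (ΔL, ΔJ).
(c)–(d): allowed.
(c)–(e): forbidden (parity, ΔS, ΔL, ΔJ).
(d)–(e): forbidden (ΔS, ΔL, ΔJ).
Allowed pairs: 1 of 10.

1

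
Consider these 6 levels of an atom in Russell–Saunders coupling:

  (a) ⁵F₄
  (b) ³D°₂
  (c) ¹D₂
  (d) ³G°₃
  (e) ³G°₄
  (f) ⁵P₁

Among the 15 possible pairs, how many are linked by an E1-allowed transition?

0

(a)–(b): forbidden (ΔS, ΔJ).
(a)–(c): forbidden (parity, ΔS, ΔJ).
(a)–(d): forbidden (ΔS).
(a)–(e): forbidden (ΔS).
(a)–(f): forbidden (parity, ΔL, ΔJ).
(b)–(c): forbidden (ΔS).
(b)–(d): forbidden (parity, ΔL).
(b)–(e): forbidden (parity, ΔL, ΔJ).
(b)–(f): forbidden (ΔS).
(c)–(d): forbidden (ΔS, ΔL).
(c)–(e): forbidden (ΔS, ΔL, ΔJ).
(c)–(f): forbidden (parity, ΔS).
(d)–(e): forbidden (parity).
(d)–(f): forbidden (ΔS, ΔL, ΔJ).
(e)–(f): forbidden (ΔS, ΔL, ΔJ).
Allowed pairs: 0 of 15.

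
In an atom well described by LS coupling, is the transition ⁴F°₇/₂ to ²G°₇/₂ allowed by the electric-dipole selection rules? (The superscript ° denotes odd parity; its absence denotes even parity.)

forbidden

Initial level: S=3/2, L=3, J=7/2, parity odd. Final level: S=1/2, L=4, J=7/2, parity odd.
ΔS = 0: S: 3/2 → 1/2 — violated.
ΔL = 0, ±1 (not L=0↔0): L: 3 → 4, ΔL = +1 — satisfied.
ΔJ = 0, ±1 (not J=0↔0): J: 7/2 → 7/2, ΔJ = +0 — satisfied.
Parity must change: odd → odd — violated.
Rule(s) violated: parity, ΔS.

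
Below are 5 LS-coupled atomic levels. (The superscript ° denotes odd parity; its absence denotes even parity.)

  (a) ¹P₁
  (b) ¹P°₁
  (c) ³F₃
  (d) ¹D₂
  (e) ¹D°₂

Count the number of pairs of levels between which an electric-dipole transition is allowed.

4

(a)–(b): allowed.
(a)–(c): forbidden (parity, ΔS, ΔL, ΔJ).
(a)–(d): forbidden (parity).
(a)–(e): allowed.
(b)–(c): forbidden (ΔS, ΔL, ΔJ).
(b)–(d): allowed.
(b)–(e): forbidden (parity).
(c)–(d): forbidden (parity, ΔS).
(c)–(e): forbidden (ΔS).
(d)–(e): allowed.
Allowed pairs: 4 of 10.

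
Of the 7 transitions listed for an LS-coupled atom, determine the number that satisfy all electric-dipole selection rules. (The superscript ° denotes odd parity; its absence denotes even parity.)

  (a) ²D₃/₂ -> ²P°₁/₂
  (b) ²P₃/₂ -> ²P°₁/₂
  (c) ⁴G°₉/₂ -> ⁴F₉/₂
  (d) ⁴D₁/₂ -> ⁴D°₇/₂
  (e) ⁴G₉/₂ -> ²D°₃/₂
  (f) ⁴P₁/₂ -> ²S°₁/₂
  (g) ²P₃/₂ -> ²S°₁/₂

(a) allowed
(b) allowed
(c) allowed
(d) forbidden (ΔJ fails)
(e) forbidden (ΔS, ΔL, ΔJ fail)
(f) forbidden (ΔS fails)
(g) allowed
Total allowed: 4 of 7.

4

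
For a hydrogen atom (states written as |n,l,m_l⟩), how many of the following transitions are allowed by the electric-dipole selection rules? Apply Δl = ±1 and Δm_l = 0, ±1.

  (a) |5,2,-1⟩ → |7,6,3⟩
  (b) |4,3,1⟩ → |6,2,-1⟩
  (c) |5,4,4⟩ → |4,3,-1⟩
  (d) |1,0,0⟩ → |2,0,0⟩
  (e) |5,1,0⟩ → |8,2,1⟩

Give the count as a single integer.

1

(a) forbidden — Δl = +4 (E1 requires Δl = ±1); Δm_l = +4 (E1 requires Δm_l = 0, ±1)
(b) forbidden — Δm_l = -2 (E1 requires Δm_l = 0, ±1)
(c) forbidden — Δm_l = -5 (E1 requires Δm_l = 0, ±1)
(d) forbidden — Δl = +0 (E1 requires Δl = ±1)
(e) allowed
Total allowed: 1 of 5.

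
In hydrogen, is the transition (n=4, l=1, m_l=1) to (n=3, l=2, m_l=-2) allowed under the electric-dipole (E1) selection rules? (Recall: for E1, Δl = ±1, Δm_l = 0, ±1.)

forbidden

Δl = 2 − 1 = +1; the E1 rule Δl = ±1 is passes.
m_l: 1 → -2 (Δm_l = -3). |Δm_l| ≤ 1 fails.
The transition is electric-dipole forbidden.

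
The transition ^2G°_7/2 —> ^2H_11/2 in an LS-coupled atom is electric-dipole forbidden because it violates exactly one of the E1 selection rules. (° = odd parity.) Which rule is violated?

the ΔJ = 0, ±1 rule

Parity must change: odd → even — passes.
ΔJ = 0, ±1 (not J=0↔0): J: 7/2 → 11/2, ΔJ = +2 — fails.
ΔL = 0, ±1 (not L=0↔0): L: 4 → 5, ΔL = +1 — passes.
ΔS = 0: S: 1/2 → 1/2 — passes.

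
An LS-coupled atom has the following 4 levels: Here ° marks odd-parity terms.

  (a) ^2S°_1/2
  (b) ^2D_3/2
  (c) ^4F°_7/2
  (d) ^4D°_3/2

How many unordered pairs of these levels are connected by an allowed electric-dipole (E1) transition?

0

(a)–(b): forbidden (ΔL).
(a)–(c): forbidden (parity, ΔS, ΔL, ΔJ).
(a)–(d): forbidden (parity, ΔS, ΔL).
(b)–(c): forbidden (ΔS, ΔJ).
(b)–(d): forbidden (ΔS).
(c)–(d): forbidden (parity, ΔJ).
Allowed pairs: 0 of 6.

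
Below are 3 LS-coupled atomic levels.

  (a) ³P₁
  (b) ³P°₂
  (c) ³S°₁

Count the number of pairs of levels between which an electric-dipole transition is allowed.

(a)–(b): allowed.
(a)–(c): allowed.
(b)–(c): forbidden (parity).
Allowed pairs: 2 of 3.

2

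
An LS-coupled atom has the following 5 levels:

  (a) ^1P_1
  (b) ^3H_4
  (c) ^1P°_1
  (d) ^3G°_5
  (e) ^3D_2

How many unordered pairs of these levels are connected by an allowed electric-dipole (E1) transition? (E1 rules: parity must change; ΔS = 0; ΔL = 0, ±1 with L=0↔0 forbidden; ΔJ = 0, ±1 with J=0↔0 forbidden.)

(a)–(b): forbidden (parity, ΔS, ΔL, ΔJ).
(a)–(c): allowed.
(a)–(d): forbidden (ΔS, ΔL, ΔJ).
(a)–(e): forbidden (parity, ΔS).
(b)–(c): forbidden (ΔS, ΔL, ΔJ).
(b)–(d): allowed.
(b)–(e): forbidden (parity, ΔL, ΔJ).
(c)–(d): forbidden (parity, ΔS, ΔL, ΔJ).
(c)–(e): forbidden (ΔS).
(d)–(e): forbidden (ΔL, ΔJ).
Allowed pairs: 2 of 10.

2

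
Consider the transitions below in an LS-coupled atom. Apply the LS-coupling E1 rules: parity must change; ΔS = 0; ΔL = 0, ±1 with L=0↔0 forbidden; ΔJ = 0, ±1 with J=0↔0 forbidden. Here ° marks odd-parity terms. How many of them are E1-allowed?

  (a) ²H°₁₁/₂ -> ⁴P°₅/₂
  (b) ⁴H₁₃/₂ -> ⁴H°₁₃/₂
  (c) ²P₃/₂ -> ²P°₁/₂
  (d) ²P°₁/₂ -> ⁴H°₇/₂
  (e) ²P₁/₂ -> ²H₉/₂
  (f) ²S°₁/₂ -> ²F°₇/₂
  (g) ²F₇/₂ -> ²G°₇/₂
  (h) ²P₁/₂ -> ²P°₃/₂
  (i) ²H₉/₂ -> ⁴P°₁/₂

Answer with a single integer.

(a) forbidden (parity, ΔS, ΔL, ΔJ fail)
(b) allowed
(c) allowed
(d) forbidden (parity, ΔS, ΔL, ΔJ fail)
(e) forbidden (parity, ΔL, ΔJ fail)
(f) forbidden (parity, ΔL, ΔJ fail)
(g) allowed
(h) allowed
(i) forbidden (ΔS, ΔL, ΔJ fail)
Total allowed: 4 of 9.

4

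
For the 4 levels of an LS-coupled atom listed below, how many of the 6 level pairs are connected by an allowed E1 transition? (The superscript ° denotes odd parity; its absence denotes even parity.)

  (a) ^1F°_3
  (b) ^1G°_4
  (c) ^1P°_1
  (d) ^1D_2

2

(a)–(b): forbidden (parity).
(a)–(c): forbidden (parity, ΔL, ΔJ).
(a)–(d): allowed.
(b)–(c): forbidden (parity, ΔL, ΔJ).
(b)–(d): forbidden (ΔL, ΔJ).
(c)–(d): allowed.
Allowed pairs: 2 of 6.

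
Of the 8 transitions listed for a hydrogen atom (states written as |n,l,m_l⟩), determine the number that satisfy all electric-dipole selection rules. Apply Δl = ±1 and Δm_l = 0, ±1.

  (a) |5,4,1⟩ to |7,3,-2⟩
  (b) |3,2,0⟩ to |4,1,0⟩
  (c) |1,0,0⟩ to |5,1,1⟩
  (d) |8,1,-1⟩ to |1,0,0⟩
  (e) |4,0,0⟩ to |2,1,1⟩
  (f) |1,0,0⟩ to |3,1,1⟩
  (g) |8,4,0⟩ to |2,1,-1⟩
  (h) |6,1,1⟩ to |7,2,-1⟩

(a) forbidden — Δm_l = -3 (E1 requires Δm_l = 0, ±1)
(b) allowed
(c) allowed
(d) allowed
(e) allowed
(f) allowed
(g) forbidden — Δl = -3 (E1 requires Δl = ±1)
(h) forbidden — Δm_l = -2 (E1 requires Δm_l = 0, ±1)
Total allowed: 5 of 8.

5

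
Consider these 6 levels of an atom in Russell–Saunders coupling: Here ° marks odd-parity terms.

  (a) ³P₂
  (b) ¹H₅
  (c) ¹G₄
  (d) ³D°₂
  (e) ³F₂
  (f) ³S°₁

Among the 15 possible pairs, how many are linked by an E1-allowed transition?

(a)–(b): forbidden (parity, ΔS, ΔL, ΔJ).
(a)–(c): forbidden (parity, ΔS, ΔL, ΔJ).
(a)–(d): allowed.
(a)–(e): forbidden (parity, ΔL).
(a)–(f): allowed.
(b)–(c): forbidden (parity).
(b)–(d): forbidden (ΔS, ΔL, ΔJ).
(b)–(e): forbidden (parity, ΔS, ΔL, ΔJ).
(b)–(f): forbidden (ΔS, ΔL, ΔJ).
(c)–(d): forbidden (ΔS, ΔL, ΔJ).
(c)–(e): forbidden (parity, ΔS, ΔJ).
(c)–(f): forbidden (ΔS, ΔL, ΔJ).
(d)–(e): allowed.
(d)–(f): forbidden (parity, ΔL).
(e)–(f): forbidden (ΔL).
Allowed pairs: 3 of 15.

3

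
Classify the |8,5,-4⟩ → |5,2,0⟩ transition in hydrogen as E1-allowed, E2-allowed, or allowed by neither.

neither

Δl = 2 − 5 = -3; l_i + l_f = 7.
Δm_l = +4.
E1 (Δl = ±1, |Δm_l| ≤ 1): not satisfied.
E2 (Δl = 0,±2, l_i+l_f ≥ 2, |Δm_l| ≤ 2): not satisfied.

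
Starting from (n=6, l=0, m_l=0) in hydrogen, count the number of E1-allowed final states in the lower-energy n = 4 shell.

3

E1 requires Δl = ±1, so l_f ∈ {-1, 1}; with 0 ≤ l_f ≤ n_f−1 = 3, the allowed l_f values are {1}.
For l_f = 1: m_f ∈ {m_i−1, m_i, m_i+1} ∩ [−1, 1] = {-1, 0, 1} → 3 states.
Total: 3.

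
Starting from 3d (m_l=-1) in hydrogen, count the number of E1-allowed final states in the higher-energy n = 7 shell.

E1 requires Δl = ±1, so l_f ∈ {1, 3}; with 0 ≤ l_f ≤ n_f−1 = 6, the allowed l_f values are {1, 3}.
For l_f = 1: m_f ∈ {m_i−1, m_i, m_i+1} ∩ [−1, 1] = {-1, 0} → 2 states.
For l_f = 3: m_f ∈ {m_i−1, m_i, m_i+1} ∩ [−3, 3] = {-2, -1, 0} → 3 states.
Total: 5.

5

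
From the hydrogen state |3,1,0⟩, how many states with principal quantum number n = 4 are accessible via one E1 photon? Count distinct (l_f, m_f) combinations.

E1 requires Δl = ±1, so l_f ∈ {0, 2}; with 0 ≤ l_f ≤ n_f−1 = 3, the allowed l_f values are {0, 2}.
For l_f = 0: m_f ∈ {m_i−1, m_i, m_i+1} ∩ [−0, 0] = {0} → 1 state.
For l_f = 2: m_f ∈ {m_i−1, m_i, m_i+1} ∩ [−2, 2] = {-1, 0, 1} → 3 states.
Total: 4.

4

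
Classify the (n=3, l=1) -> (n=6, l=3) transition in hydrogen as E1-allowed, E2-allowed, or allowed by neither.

E2

Δl = 3 − 1 = +2; l_i + l_f = 4.
E1 (Δl = ±1): not satisfied.
E2 (Δl = 0,±2, l_i+l_f ≥ 2): satisfied.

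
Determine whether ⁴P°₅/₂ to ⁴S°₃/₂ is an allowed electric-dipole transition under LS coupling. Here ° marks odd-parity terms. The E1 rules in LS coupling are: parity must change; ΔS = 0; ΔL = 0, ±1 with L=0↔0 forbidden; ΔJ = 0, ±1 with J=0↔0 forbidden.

Parity must change: odd → odd — ✗.
ΔS = 0: S: 3/2 → 3/2 — ✓.
ΔL = 0, ±1 (not L=0↔0): L: 1 → 0, ΔL = -1 — ✓.
ΔJ = 0, ±1 (not J=0↔0): J: 5/2 → 3/2, ΔJ = -1 — ✓.
Rule(s) violated: parity.

forbidden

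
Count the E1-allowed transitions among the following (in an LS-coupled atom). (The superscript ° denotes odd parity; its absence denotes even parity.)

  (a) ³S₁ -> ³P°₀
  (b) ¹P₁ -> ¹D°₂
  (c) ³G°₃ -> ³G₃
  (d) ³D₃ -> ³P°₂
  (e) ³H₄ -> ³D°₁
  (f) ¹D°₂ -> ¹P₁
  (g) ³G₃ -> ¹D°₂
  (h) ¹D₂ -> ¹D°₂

(a) allowed
(b) allowed
(c) allowed
(d) allowed
(e) forbidden (ΔL, ΔJ fail)
(f) allowed
(g) forbidden (ΔS, ΔL fail)
(h) allowed
Total allowed: 6 of 8.

6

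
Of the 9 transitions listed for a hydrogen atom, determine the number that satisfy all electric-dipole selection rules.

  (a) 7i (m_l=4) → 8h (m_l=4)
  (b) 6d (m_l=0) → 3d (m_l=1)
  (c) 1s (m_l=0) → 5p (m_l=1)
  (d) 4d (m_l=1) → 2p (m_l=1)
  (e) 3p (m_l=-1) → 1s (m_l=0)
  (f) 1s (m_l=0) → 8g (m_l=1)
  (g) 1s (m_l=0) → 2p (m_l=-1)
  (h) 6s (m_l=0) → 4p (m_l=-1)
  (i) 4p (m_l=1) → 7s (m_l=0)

7

(a) allowed
(b) forbidden — Δl = +0 (E1 requires Δl = ±1)
(c) allowed
(d) allowed
(e) allowed
(f) forbidden — Δl = +4 (E1 requires Δl = ±1)
(g) allowed
(h) allowed
(i) allowed
Total allowed: 7 of 9.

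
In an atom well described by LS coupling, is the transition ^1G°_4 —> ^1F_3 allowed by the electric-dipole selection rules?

allowed

Parity must change: odd → even — passes.
ΔS = 0: S: 0 → 0 — passes.
ΔL = 0, ±1 (not L=0↔0): L: 4 → 3, ΔL = -1 — passes.
ΔJ = 0, ±1 (not J=0↔0): J: 4 → 3, ΔJ = -1 — passes.
All four E1 rules are satisfied.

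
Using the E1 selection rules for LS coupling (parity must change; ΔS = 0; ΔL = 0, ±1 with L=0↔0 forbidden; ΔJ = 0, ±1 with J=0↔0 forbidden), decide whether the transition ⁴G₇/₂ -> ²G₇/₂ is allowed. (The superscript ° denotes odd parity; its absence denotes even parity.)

forbidden

Reading off the term symbols: S 3/2→1/2, L 4→4, J 7/2→7/2, parity even→even.
Parity must change: even → even — violated.
ΔS = 0: S: 3/2 → 1/2 — violated.
ΔL = 0, ±1 (not L=0↔0): L: 4 → 4, ΔL = +0 — satisfied.
ΔJ = 0, ±1 (not J=0↔0): J: 7/2 → 7/2, ΔJ = +0 — satisfied.
Rule(s) violated: parity, ΔS.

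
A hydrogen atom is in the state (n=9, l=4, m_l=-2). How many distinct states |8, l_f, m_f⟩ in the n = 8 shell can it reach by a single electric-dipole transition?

E1 requires Δl = ±1, so l_f ∈ {3, 5}; with 0 ≤ l_f ≤ n_f−1 = 7, the allowed l_f values are {3, 5}.
For l_f = 3: m_f ∈ {m_i−1, m_i, m_i+1} ∩ [−3, 3] = {-3, -2, -1} → 3 states.
For l_f = 5: m_f ∈ {m_i−1, m_i, m_i+1} ∩ [−5, 5] = {-3, -2, -1} → 3 states.
Total: 6.

6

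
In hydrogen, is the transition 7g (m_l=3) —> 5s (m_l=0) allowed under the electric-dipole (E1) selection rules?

forbidden

Δl = 0 − 4 = -4; the E1 rule Δl = ±1 is fails.
Δm_l = 0 − (3) = -3. E1 requires Δm_l = 0, ±1: fails.
The transition is electric-dipole forbidden.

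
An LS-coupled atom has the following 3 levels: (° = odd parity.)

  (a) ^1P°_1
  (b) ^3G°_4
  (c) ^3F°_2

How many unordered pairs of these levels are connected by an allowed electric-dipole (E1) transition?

(a)–(b): forbidden (parity, ΔS, ΔL, ΔJ).
(a)–(c): forbidden (parity, ΔS, ΔL).
(b)–(c): forbidden (parity, ΔJ).
Allowed pairs: 0 of 3.

0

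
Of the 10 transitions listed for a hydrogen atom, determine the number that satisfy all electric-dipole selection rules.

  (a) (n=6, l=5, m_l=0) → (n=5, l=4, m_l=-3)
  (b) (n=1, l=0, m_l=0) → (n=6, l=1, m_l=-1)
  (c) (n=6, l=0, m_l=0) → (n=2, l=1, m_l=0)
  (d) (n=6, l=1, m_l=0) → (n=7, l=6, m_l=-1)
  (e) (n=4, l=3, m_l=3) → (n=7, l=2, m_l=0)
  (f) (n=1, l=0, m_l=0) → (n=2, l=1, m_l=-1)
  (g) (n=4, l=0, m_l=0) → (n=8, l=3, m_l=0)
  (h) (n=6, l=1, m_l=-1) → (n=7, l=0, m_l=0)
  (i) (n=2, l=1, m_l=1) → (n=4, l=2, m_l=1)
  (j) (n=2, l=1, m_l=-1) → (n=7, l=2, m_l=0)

6

(a) forbidden — Δm_l = -3 (E1 requires Δm_l = 0, ±1)
(b) allowed
(c) allowed
(d) forbidden — Δl = +5 (E1 requires Δl = ±1)
(e) forbidden — Δm_l = -3 (E1 requires Δm_l = 0, ±1)
(f) allowed
(g) forbidden — Δl = +3 (E1 requires Δl = ±1)
(h) allowed
(i) allowed
(j) allowed
Total allowed: 6 of 10.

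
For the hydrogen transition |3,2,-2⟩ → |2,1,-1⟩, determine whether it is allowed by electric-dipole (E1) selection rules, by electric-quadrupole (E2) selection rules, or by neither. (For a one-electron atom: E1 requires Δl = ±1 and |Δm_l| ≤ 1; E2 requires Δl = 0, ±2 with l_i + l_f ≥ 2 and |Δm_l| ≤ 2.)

E1

Δl = 1 − 2 = -1; l_i + l_f = 3.
Δm_l = +1.
E1 (Δl = ±1, |Δm_l| ≤ 1): satisfied.
E2 (Δl = 0,±2, l_i+l_f ≥ 2, |Δm_l| ≤ 2): not satisfied.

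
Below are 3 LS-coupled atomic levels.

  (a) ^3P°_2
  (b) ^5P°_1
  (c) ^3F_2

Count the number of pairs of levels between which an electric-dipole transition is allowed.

(a)–(b): forbidden (parity, ΔS).
(a)–(c): forbidden (ΔL).
(b)–(c): forbidden (ΔS, ΔL).
Allowed pairs: 0 of 3.

0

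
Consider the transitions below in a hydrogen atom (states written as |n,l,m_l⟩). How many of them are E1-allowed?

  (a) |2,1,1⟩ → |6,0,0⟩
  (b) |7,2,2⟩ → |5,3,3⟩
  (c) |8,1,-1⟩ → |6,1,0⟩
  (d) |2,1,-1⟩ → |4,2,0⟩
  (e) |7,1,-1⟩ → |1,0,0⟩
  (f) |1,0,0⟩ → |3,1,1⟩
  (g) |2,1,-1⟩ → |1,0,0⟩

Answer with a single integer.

6

(a) allowed
(b) allowed
(c) forbidden — Δl = +0 (E1 requires Δl = ±1)
(d) allowed
(e) allowed
(f) allowed
(g) allowed
Total allowed: 6 of 7.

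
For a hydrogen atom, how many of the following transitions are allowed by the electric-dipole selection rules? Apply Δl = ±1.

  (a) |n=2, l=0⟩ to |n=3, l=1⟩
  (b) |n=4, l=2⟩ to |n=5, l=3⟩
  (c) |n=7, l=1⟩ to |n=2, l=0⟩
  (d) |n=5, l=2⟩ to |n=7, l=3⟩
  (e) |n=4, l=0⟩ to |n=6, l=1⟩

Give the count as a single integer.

(a) allowed
(b) allowed
(c) allowed
(d) allowed
(e) allowed
Total allowed: 5 of 5.

5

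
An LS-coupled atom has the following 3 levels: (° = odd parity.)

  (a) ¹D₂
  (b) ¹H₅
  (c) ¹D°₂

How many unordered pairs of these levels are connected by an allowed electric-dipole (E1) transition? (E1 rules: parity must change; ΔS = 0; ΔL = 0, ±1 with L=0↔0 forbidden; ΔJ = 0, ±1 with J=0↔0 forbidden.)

1

(a)–(b): forbidden (parity, ΔL, ΔJ).
(a)–(c): allowed.
(b)–(c): forbidden (ΔL, ΔJ).
Allowed pairs: 1 of 3.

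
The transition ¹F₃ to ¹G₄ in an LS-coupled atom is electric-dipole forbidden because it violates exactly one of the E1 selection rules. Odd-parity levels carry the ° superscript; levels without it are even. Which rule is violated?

parity

Parity must change: even → even — violated.
ΔS = 0: S: 0 → 0 — satisfied.
ΔL = 0, ±1 (not L=0↔0): L: 3 → 4, ΔL = +1 — satisfied.
ΔJ = 0, ±1 (not J=0↔0): J: 3 → 4, ΔJ = +1 — satisfied.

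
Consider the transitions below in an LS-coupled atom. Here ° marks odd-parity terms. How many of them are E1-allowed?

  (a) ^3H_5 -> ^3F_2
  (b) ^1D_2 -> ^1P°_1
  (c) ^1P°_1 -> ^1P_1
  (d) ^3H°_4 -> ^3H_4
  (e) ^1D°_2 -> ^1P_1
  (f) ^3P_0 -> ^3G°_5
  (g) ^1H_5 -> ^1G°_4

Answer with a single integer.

5

(a) forbidden (parity, ΔL, ΔJ fail)
(b) allowed
(c) allowed
(d) allowed
(e) allowed
(f) forbidden (ΔL, ΔJ fail)
(g) allowed
Total allowed: 5 of 7.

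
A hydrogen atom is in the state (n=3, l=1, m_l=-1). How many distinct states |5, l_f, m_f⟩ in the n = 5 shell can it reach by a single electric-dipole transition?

4

E1 requires Δl = ±1, so l_f ∈ {0, 2}; with 0 ≤ l_f ≤ n_f−1 = 4, the allowed l_f values are {0, 2}.
For l_f = 0: m_f ∈ {m_i−1, m_i, m_i+1} ∩ [−0, 0] = {0} → 1 state.
For l_f = 2: m_f ∈ {m_i−1, m_i, m_i+1} ∩ [−2, 2] = {-2, -1, 0} → 3 states.
Total: 4.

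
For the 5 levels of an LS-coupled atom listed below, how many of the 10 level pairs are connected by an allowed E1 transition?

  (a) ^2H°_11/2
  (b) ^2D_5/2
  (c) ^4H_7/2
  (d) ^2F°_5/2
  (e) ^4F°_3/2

1

(a)–(b): forbidden (ΔL, ΔJ).
(a)–(c): forbidden (ΔS, ΔJ).
(a)–(d): forbidden (parity, ΔL, ΔJ).
(a)–(e): forbidden (parity, ΔS, ΔL, ΔJ).
(b)–(c): forbidden (parity, ΔS, ΔL).
(b)–(d): allowed.
(b)–(e): forbidden (ΔS).
(c)–(d): forbidden (ΔS, ΔL).
(c)–(e): forbidden (ΔL, ΔJ).
(d)–(e): forbidden (parity, ΔS).
Allowed pairs: 1 of 10.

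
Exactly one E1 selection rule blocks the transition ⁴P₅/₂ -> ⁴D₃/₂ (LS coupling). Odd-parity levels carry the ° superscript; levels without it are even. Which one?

Parity must change: even → even — ✗.
ΔS = 0: S: 3/2 → 3/2 — ✓.
ΔL = 0, ±1 (not L=0↔0): L: 1 → 2, ΔL = +1 — ✓.
ΔJ = 0, ±1 (not J=0↔0): J: 5/2 → 3/2, ΔJ = -1 — ✓.

parity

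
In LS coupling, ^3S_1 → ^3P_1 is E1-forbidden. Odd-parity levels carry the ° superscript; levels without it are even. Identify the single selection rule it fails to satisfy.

ΔL = 0, ±1 (not L=0↔0): L: 0 → 1, ΔL = +1 — satisfied.
ΔS = 0: S: 1 → 1 — satisfied.
ΔJ = 0, ±1 (not J=0↔0): J: 1 → 1, ΔJ = +0 — satisfied.
Parity must change: even → even — violated.

parity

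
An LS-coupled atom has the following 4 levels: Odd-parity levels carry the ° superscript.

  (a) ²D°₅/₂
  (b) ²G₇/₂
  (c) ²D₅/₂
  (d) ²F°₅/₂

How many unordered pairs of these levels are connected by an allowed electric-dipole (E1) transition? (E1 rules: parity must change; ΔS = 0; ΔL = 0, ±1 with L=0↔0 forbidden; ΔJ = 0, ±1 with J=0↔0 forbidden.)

(a)–(b): forbidden (ΔL).
(a)–(c): allowed.
(a)–(d): forbidden (parity).
(b)–(c): forbidden (parity, ΔL).
(b)–(d): allowed.
(c)–(d): allowed.
Allowed pairs: 3 of 6.

3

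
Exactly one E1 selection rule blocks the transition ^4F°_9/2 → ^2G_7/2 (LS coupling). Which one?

the ΔS = 0 rule

Parity must change: odd → even — ✓.
ΔS = 0: S: 3/2 → 1/2 — ✗.
ΔL = 0, ±1 (not L=0↔0): L: 3 → 4, ΔL = +1 — ✓.
ΔJ = 0, ±1 (not J=0↔0): J: 9/2 → 7/2, ΔJ = -1 — ✓.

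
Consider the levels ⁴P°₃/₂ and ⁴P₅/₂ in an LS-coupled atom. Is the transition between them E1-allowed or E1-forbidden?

ΔJ = 0, ±1 (not J=0↔0): J: 3/2 → 5/2, ΔJ = +1 — satisfied.
ΔS = 0: S: 3/2 → 3/2 — satisfied.
ΔL = 0, ±1 (not L=0↔0): L: 1 → 1, ΔL = +0 — satisfied.
Parity must change: odd → even — satisfied.
All four E1 rules are satisfied.

allowed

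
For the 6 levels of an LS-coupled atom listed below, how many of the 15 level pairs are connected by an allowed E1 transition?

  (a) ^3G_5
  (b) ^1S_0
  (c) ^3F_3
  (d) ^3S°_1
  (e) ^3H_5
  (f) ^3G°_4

3

(a)–(b): forbidden (parity, ΔS, ΔL, ΔJ).
(a)–(c): forbidden (parity, ΔJ).
(a)–(d): forbidden (ΔL, ΔJ).
(a)–(e): forbidden (parity).
(a)–(f): allowed.
(b)–(c): forbidden (parity, ΔS, ΔL, ΔJ).
(b)–(d): forbidden (ΔS, ΔL).
(b)–(e): forbidden (parity, ΔS, ΔL, ΔJ).
(b)–(f): forbidden (ΔS, ΔL, ΔJ).
(c)–(d): forbidden (ΔL, ΔJ).
(c)–(e): forbidden (parity, ΔL, ΔJ).
(c)–(f): allowed.
(d)–(e): forbidden (ΔL, ΔJ).
(d)–(f): forbidden (parity, ΔL, ΔJ).
(e)–(f): allowed.
Allowed pairs: 3 of 15.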